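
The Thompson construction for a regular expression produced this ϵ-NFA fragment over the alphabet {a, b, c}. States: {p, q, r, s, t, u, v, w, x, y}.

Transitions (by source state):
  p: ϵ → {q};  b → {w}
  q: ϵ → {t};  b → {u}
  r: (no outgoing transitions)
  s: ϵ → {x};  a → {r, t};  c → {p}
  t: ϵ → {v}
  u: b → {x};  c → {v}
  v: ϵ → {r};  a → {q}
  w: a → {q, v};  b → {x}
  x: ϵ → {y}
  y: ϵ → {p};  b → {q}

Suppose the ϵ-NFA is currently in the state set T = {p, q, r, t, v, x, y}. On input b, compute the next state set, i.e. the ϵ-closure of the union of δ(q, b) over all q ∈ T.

{q, r, t, u, v, w}

p on b → {w}.
q on b → {u}.
y on b → {q}.
No b-transition from r, t, v, x.
Union after reading b: {q, u, w}.
Now take the ϵ-closure:
From q via ϵ: add t.
From t via ϵ: add v.
From v via ϵ: add r.
No new states can be added; the closed set is {q, r, t, u, v, w}.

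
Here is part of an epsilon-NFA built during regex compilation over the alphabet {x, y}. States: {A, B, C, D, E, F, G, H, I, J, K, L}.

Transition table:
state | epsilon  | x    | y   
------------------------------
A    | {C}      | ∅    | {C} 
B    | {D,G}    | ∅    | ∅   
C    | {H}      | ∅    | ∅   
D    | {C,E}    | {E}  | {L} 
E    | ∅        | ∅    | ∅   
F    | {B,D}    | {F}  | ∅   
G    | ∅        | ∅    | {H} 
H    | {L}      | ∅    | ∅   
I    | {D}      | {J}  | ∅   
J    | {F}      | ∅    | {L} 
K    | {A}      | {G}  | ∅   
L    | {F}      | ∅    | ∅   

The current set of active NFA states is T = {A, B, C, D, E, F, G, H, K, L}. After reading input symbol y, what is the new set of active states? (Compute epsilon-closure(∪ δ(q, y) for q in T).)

{B, C, D, E, F, G, H, L}

A on y → {C}.
D on y → {L}.
G on y → {H}.
No y-transition from B, C, E, F, H, K, L.
Union after reading y: {C, H, L}.
Now take the epsilon-closure:
From L via epsilon: add F.
From F via epsilon: add B, D.
From B via epsilon: add G.
From D via epsilon: add E.
No new states can be added; the closed set is {B, C, D, E, F, G, H, L}.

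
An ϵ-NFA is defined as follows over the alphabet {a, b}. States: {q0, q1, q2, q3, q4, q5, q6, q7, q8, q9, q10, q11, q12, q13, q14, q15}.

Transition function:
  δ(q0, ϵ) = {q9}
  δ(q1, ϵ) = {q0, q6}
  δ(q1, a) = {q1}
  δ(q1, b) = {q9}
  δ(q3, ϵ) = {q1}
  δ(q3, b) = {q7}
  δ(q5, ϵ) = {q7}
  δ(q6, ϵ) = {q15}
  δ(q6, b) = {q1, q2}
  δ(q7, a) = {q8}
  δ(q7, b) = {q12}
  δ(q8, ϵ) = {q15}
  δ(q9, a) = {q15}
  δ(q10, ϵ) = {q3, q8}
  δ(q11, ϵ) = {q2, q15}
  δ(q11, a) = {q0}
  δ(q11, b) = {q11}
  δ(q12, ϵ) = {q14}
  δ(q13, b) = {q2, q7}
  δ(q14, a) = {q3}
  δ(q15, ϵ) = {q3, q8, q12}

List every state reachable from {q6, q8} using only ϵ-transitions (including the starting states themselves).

{q0, q1, q3, q6, q8, q9, q12, q14, q15}

Start with {q6, q8}.
From q6 via ϵ: add q15.
From q15 via ϵ: add q3, q12.
From q3 via ϵ: add q1.
From q12 via ϵ: add q14.
From q1 via ϵ: add q0.
From q0 via ϵ: add q9.
No new states can be added; the closed set is {q0, q1, q3, q6, q8, q9, q12, q14, q15}.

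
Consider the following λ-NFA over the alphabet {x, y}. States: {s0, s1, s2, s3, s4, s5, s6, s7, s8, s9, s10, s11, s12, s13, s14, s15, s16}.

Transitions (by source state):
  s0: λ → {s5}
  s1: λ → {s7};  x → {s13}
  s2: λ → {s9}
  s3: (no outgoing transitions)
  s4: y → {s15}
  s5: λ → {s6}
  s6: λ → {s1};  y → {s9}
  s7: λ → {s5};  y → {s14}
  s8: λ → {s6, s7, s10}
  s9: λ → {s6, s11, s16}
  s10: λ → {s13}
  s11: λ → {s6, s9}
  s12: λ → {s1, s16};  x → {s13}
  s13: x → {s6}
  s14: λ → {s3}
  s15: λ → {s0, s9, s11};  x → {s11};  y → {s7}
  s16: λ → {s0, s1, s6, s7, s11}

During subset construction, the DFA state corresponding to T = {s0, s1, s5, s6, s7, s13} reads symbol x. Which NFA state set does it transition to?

s1 on x → {s13}.
s13 on x → {s6}.
No x-transition from s0, s5, s6, s7.
Union after reading x: {s6, s13}.
Now take the λ-closure:
From s6 via λ: add s1.
From s1 via λ: add s7.
From s7 via λ: add s5.
No new states can be added; the closed set is {s1, s5, s6, s7, s13}.

{s1, s5, s6, s7, s13}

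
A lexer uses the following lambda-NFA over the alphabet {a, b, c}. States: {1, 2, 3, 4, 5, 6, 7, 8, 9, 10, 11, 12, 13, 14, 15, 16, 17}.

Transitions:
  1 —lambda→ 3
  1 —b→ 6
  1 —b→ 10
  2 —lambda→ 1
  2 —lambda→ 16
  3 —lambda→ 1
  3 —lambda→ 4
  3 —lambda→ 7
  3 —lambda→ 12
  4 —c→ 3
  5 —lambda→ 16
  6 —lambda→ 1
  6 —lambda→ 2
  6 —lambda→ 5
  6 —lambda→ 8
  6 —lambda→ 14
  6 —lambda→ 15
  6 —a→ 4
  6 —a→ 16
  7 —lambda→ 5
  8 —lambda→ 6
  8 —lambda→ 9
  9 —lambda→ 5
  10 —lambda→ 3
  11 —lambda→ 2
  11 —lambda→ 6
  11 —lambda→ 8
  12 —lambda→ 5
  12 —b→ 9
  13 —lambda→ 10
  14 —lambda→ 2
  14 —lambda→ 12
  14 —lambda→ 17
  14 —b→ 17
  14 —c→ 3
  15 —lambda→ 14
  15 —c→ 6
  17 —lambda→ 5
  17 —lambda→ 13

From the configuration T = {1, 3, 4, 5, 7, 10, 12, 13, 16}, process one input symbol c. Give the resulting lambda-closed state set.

{1, 3, 4, 5, 7, 12, 16}

4 on c → {3}.
No c-transition from 1, 3, 5, 7, 10, 12, 13, 16.
Union after reading c: {3}.
Now take the lambda-closure:
From 3 via lambda: add 1, 4, 7, 12.
From 7 via lambda: add 5.
From 5 via lambda: add 16.
No new states can be added; the closed set is {1, 3, 4, 5, 7, 12, 16}.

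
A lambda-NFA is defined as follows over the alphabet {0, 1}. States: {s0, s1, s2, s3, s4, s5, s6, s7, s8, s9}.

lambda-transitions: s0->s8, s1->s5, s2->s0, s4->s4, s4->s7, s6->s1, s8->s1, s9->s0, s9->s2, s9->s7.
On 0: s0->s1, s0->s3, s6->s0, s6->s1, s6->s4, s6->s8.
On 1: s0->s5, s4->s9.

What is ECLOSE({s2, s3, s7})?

{s0, s1, s2, s3, s5, s7, s8}

Start with {s2, s3, s7}.
From s2 via lambda: add s0.
From s0 via lambda: add s8.
From s8 via lambda: add s1.
From s1 via lambda: add s5.
No new states can be added; the closed set is {s0, s1, s2, s3, s5, s7, s8}.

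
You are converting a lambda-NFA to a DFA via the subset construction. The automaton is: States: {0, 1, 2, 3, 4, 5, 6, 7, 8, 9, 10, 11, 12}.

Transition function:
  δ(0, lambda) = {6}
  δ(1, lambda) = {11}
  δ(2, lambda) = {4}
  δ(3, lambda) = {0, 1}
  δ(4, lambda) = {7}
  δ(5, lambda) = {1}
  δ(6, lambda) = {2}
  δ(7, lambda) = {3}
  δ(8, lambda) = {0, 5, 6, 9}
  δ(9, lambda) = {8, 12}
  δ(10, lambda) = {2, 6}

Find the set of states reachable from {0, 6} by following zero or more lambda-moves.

{0, 1, 2, 3, 4, 6, 7, 11}

Start with {0, 6}.
From 6 via lambda: add 2.
From 2 via lambda: add 4.
From 4 via lambda: add 7.
From 7 via lambda: add 3.
From 3 via lambda: add 1.
From 1 via lambda: add 11.
No new states can be added; the closed set is {0, 1, 2, 3, 4, 6, 7, 11}.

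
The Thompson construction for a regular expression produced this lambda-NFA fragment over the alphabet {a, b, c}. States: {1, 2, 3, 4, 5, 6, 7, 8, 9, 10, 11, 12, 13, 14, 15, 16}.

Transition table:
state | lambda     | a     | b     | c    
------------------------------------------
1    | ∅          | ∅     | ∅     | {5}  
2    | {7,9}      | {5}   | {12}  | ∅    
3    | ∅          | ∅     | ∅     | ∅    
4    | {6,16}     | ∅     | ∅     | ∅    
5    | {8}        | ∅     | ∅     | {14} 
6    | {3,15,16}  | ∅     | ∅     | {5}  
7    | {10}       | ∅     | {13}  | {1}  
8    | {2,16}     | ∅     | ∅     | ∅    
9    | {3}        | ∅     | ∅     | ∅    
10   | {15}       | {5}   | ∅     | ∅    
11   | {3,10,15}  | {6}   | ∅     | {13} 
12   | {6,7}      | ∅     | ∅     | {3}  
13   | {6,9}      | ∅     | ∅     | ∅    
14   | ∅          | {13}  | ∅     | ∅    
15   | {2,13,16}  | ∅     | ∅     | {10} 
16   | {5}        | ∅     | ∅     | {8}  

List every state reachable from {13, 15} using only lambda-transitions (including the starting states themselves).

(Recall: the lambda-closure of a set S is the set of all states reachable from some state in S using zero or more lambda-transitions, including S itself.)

Start with {13, 15}.
From 13 via lambda: add 6, 9.
From 15 via lambda: add 2, 16.
From 2 via lambda: add 7.
From 6 via lambda: add 3.
From 16 via lambda: add 5.
From 5 via lambda: add 8.
From 7 via lambda: add 10.
No new states can be added; the closed set is {2, 3, 5, 6, 7, 8, 9, 10, 13, 15, 16}.

{2, 3, 5, 6, 7, 8, 9, 10, 13, 15, 16}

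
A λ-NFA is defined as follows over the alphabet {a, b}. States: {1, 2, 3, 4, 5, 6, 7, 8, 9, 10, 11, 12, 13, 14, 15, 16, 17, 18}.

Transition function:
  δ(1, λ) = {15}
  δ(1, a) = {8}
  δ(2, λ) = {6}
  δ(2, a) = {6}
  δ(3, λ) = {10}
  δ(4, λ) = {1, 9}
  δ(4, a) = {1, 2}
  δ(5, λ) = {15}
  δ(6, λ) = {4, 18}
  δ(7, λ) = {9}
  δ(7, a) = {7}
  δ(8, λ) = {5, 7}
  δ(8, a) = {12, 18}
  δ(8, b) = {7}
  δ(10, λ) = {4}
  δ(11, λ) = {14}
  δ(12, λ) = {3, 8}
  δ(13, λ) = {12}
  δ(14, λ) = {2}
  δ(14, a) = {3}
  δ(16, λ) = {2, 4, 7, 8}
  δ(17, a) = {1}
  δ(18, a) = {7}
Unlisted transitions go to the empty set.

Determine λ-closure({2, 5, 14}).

{1, 2, 4, 5, 6, 9, 14, 15, 18}

Start with {2, 5, 14}.
From 2 via λ: add 6.
From 5 via λ: add 15.
From 6 via λ: add 4, 18.
From 4 via λ: add 1, 9.
No new states can be added; the closed set is {1, 2, 4, 5, 6, 9, 14, 15, 18}.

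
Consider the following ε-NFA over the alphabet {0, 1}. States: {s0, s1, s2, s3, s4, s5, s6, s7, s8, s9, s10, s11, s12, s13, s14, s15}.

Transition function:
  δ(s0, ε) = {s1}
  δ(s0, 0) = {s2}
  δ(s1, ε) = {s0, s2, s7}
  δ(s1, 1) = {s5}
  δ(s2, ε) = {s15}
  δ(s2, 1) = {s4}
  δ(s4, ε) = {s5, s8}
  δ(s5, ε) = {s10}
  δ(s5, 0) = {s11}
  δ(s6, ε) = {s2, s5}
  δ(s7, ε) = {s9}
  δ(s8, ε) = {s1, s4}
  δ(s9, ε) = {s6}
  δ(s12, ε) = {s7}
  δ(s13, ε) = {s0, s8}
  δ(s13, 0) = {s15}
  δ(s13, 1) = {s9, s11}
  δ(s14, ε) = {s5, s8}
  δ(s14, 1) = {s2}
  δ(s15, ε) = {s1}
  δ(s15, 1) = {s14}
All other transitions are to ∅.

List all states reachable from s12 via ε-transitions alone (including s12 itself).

Start with {s12}.
From s12 via ε: add s7.
From s7 via ε: add s9.
From s9 via ε: add s6.
From s6 via ε: add s2, s5.
From s2 via ε: add s15.
From s5 via ε: add s10.
From s15 via ε: add s1.
From s1 via ε: add s0.
No new states can be added; the closed set is {s0, s1, s2, s5, s6, s7, s9, s10, s12, s15}.

{s0, s1, s2, s5, s6, s7, s9, s10, s12, s15}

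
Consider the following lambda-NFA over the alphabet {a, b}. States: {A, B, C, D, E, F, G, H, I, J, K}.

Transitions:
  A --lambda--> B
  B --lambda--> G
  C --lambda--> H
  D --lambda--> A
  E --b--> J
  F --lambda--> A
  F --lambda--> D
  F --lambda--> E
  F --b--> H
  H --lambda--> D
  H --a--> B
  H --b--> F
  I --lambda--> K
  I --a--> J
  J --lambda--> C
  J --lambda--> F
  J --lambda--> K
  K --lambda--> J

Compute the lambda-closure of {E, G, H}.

{A, B, D, E, G, H}

Start with {E, G, H}.
From H via lambda: add D.
From D via lambda: add A.
From A via lambda: add B.
No new states can be added; the closed set is {A, B, D, E, G, H}.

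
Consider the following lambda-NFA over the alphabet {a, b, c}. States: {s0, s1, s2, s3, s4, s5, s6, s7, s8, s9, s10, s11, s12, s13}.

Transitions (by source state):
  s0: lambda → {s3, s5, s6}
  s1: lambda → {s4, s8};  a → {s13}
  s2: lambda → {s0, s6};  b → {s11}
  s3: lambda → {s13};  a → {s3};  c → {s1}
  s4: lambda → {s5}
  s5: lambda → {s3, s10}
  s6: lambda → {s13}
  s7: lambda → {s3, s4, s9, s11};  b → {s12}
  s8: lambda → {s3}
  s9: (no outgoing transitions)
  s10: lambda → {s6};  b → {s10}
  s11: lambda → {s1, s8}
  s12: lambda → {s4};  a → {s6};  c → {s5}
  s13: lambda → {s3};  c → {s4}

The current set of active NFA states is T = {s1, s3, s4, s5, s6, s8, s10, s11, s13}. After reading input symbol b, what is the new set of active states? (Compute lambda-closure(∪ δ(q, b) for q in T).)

s10 on b → {s10}.
No b-transition from s1, s3, s4, s5, s6, s8, s11, s13.
Union after reading b: {s10}.
Now take the lambda-closure:
From s10 via lambda: add s6.
From s6 via lambda: add s13.
From s13 via lambda: add s3.
No new states can be added; the closed set is {s3, s6, s10, s13}.

{s3, s6, s10, s13}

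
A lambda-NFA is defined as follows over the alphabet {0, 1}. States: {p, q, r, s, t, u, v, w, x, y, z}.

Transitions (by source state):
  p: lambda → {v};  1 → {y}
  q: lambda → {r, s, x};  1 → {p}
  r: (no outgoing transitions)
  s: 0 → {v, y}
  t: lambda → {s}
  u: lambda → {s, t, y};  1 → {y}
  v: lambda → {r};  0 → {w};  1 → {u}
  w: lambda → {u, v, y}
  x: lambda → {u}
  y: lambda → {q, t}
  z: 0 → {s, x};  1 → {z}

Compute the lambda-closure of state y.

{q, r, s, t, u, x, y}

Start with {y}.
From y via lambda: add q, t.
From q via lambda: add r, s, x.
From x via lambda: add u.
No new states can be added; the closed set is {q, r, s, t, u, x, y}.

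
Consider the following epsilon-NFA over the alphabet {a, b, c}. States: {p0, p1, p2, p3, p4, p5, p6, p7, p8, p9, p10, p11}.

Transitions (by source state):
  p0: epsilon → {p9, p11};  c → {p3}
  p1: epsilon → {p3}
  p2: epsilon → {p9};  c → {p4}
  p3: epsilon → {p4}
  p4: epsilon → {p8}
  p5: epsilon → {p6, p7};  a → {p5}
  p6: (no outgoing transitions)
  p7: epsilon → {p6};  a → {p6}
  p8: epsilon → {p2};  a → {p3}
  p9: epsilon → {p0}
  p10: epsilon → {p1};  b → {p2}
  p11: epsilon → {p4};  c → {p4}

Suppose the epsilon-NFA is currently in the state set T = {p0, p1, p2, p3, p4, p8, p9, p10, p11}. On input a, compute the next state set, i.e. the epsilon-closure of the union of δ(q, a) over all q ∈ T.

{p0, p2, p3, p4, p8, p9, p11}

p8 on a → {p3}.
No a-transition from p0, p1, p2, p3, p4, p9, p10, p11.
Union after reading a: {p3}.
Now take the epsilon-closure:
From p3 via epsilon: add p4.
From p4 via epsilon: add p8.
From p8 via epsilon: add p2.
From p2 via epsilon: add p9.
From p9 via epsilon: add p0.
From p0 via epsilon: add p11.
No new states can be added; the closed set is {p0, p2, p3, p4, p8, p9, p11}.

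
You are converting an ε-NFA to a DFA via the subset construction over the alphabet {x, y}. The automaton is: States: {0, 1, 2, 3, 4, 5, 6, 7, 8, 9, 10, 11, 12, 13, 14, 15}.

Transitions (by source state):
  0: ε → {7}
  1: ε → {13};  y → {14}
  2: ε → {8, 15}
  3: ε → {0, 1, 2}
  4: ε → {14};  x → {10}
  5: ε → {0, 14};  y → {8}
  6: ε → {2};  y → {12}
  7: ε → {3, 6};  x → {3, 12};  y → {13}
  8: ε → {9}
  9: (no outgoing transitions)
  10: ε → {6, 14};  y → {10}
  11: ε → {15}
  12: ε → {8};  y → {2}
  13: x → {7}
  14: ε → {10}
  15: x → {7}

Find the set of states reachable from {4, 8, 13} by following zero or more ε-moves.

{2, 4, 6, 8, 9, 10, 13, 14, 15}

Start with {4, 8, 13}.
From 4 via ε: add 14.
From 8 via ε: add 9.
From 14 via ε: add 10.
From 10 via ε: add 6.
From 6 via ε: add 2.
From 2 via ε: add 15.
No new states can be added; the closed set is {2, 4, 6, 8, 9, 10, 13, 14, 15}.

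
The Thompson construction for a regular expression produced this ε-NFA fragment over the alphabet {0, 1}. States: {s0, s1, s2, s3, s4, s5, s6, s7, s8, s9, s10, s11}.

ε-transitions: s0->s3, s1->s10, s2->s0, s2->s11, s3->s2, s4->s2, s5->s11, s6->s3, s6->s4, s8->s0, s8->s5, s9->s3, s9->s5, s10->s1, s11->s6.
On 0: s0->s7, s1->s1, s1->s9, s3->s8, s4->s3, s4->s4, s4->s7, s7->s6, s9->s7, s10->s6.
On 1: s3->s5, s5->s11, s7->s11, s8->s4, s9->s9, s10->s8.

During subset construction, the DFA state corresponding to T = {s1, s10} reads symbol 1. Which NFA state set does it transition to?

{s0, s2, s3, s4, s5, s6, s8, s11}

s10 on 1 → {s8}.
No 1-transition from s1.
Union after reading 1: {s8}.
Now take the ε-closure:
From s8 via ε: add s0, s5.
From s0 via ε: add s3.
From s5 via ε: add s11.
From s3 via ε: add s2.
From s11 via ε: add s6.
From s6 via ε: add s4.
No new states can be added; the closed set is {s0, s2, s3, s4, s5, s6, s8, s11}.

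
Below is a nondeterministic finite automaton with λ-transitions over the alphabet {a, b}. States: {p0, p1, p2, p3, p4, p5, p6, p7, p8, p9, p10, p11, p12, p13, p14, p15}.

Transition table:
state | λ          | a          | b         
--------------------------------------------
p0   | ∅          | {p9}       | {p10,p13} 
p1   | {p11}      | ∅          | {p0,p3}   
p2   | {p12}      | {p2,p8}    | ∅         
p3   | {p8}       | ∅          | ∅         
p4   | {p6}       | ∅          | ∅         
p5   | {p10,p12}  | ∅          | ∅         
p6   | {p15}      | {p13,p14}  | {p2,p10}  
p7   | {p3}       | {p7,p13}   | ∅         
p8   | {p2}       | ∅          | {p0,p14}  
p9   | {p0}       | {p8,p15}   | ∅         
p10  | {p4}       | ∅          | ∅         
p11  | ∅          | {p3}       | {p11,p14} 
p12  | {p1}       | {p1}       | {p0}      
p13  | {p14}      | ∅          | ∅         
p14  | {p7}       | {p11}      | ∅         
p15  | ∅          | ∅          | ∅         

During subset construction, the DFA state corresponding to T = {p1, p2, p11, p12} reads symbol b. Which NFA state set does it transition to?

p1 on b → {p0, p3}.
p11 on b → {p11, p14}.
p12 on b → {p0}.
No b-transition from p2.
Union after reading b: {p0, p3, p11, p14}.
Now take the λ-closure:
From p3 via λ: add p8.
From p14 via λ: add p7.
From p8 via λ: add p2.
From p2 via λ: add p12.
From p12 via λ: add p1.
No new states can be added; the closed set is {p0, p1, p2, p3, p7, p8, p11, p12, p14}.

{p0, p1, p2, p3, p7, p8, p11, p12, p14}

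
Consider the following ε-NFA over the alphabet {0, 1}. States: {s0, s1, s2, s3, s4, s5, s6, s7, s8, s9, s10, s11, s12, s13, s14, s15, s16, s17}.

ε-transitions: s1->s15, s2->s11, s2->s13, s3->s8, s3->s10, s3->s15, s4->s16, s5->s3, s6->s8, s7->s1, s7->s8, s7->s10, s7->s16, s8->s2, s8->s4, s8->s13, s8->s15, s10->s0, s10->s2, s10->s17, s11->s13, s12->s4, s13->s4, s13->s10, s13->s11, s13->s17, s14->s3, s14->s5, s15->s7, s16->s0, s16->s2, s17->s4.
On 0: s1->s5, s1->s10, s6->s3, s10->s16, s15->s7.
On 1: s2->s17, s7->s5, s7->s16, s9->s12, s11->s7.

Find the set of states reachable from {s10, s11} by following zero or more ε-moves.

{s0, s2, s4, s10, s11, s13, s16, s17}

Start with {s10, s11}.
From s10 via ε: add s0, s2, s17.
From s11 via ε: add s13.
From s13 via ε: add s4.
From s4 via ε: add s16.
No new states can be added; the closed set is {s0, s2, s4, s10, s11, s13, s16, s17}.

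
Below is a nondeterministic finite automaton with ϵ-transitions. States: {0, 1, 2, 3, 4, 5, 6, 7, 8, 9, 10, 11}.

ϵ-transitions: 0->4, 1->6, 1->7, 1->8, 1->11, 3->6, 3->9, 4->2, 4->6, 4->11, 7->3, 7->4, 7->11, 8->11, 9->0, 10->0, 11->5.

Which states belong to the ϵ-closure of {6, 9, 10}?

Start with {6, 9, 10}.
From 9 via ϵ: add 0.
From 0 via ϵ: add 4.
From 4 via ϵ: add 2, 11.
From 11 via ϵ: add 5.
No new states can be added; the closed set is {0, 2, 4, 5, 6, 9, 10, 11}.

{0, 2, 4, 5, 6, 9, 10, 11}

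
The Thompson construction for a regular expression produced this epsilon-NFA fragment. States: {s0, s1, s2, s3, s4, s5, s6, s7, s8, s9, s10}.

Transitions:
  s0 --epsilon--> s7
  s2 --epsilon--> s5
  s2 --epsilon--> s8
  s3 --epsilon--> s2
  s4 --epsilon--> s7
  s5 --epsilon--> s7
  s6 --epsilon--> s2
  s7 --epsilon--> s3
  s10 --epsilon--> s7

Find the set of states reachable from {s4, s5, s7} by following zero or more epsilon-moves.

Start with {s4, s5, s7}.
From s7 via epsilon: add s3.
From s3 via epsilon: add s2.
From s2 via epsilon: add s8.
No new states can be added; the closed set is {s2, s3, s4, s5, s7, s8}.

{s2, s3, s4, s5, s7, s8}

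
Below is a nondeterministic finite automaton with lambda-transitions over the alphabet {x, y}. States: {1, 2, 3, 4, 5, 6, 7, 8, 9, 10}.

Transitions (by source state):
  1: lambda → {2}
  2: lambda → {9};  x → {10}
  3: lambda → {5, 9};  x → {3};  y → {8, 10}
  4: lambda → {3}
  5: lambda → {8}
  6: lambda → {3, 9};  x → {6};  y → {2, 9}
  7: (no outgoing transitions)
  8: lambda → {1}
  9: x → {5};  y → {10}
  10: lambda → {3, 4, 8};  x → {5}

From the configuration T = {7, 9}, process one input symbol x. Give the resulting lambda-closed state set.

{1, 2, 5, 8, 9}

9 on x → {5}.
No x-transition from 7.
Union after reading x: {5}.
Now take the lambda-closure:
From 5 via lambda: add 8.
From 8 via lambda: add 1.
From 1 via lambda: add 2.
From 2 via lambda: add 9.
No new states can be added; the closed set is {1, 2, 5, 8, 9}.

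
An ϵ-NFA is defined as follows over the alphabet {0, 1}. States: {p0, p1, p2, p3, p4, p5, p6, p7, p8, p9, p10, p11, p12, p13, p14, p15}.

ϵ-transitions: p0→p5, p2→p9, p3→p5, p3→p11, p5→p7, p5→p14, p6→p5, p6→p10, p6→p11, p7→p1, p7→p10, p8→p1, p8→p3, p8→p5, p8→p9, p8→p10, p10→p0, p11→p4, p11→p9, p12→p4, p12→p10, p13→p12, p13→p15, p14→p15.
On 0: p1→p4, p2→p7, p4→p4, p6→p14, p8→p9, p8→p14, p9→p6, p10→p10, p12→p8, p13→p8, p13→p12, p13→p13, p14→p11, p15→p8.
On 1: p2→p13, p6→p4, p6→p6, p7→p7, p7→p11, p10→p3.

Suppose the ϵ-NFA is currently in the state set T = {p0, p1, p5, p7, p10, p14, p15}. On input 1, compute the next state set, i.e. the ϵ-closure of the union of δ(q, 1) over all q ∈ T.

p7 on 1 → {p7, p11}.
p10 on 1 → {p3}.
No 1-transition from p0, p1, p5, p14, p15.
Union after reading 1: {p3, p7, p11}.
Now take the ϵ-closure:
From p3 via ϵ: add p5.
From p7 via ϵ: add p1, p10.
From p11 via ϵ: add p4, p9.
From p5 via ϵ: add p14.
From p10 via ϵ: add p0.
From p14 via ϵ: add p15.
No new states can be added; the closed set is {p0, p1, p3, p4, p5, p7, p9, p10, p11, p14, p15}.

{p0, p1, p3, p4, p5, p7, p9, p10, p11, p14, p15}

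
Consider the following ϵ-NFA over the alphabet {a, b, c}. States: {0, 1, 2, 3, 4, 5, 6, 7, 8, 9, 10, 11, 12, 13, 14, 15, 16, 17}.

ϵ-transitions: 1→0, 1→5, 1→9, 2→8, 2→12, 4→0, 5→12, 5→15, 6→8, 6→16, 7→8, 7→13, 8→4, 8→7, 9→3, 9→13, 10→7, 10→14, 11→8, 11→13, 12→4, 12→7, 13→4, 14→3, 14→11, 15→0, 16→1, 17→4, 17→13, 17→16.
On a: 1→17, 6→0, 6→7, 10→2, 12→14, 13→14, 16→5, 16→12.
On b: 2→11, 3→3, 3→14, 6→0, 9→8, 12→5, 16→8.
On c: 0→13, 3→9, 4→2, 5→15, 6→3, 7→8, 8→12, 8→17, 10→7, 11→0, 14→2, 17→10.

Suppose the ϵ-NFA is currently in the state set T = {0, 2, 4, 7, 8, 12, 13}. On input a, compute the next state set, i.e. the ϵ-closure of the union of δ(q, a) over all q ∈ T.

{0, 3, 4, 7, 8, 11, 13, 14}

12 on a → {14}.
13 on a → {14}.
No a-transition from 0, 2, 4, 7, 8.
Union after reading a: {14}.
Now take the ϵ-closure:
From 14 via ϵ: add 3, 11.
From 11 via ϵ: add 8, 13.
From 8 via ϵ: add 4, 7.
From 4 via ϵ: add 0.
No new states can be added; the closed set is {0, 3, 4, 7, 8, 11, 13, 14}.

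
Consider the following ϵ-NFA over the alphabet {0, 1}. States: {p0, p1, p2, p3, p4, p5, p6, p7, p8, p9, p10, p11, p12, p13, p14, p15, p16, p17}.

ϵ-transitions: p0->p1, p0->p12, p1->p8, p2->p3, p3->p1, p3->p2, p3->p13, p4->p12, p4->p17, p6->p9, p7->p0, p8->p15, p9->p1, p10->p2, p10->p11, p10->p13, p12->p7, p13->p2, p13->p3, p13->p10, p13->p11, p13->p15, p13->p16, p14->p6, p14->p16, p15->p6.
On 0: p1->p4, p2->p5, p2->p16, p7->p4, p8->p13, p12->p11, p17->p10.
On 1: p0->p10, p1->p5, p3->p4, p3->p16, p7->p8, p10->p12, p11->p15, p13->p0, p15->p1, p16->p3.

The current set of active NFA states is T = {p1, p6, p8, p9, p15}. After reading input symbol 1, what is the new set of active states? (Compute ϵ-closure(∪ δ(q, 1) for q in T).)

{p1, p5, p6, p8, p9, p15}

p1 on 1 → {p5}.
p15 on 1 → {p1}.
No 1-transition from p6, p8, p9.
Union after reading 1: {p1, p5}.
Now take the ϵ-closure:
From p1 via ϵ: add p8.
From p8 via ϵ: add p15.
From p15 via ϵ: add p6.
From p6 via ϵ: add p9.
No new states can be added; the closed set is {p1, p5, p6, p8, p9, p15}.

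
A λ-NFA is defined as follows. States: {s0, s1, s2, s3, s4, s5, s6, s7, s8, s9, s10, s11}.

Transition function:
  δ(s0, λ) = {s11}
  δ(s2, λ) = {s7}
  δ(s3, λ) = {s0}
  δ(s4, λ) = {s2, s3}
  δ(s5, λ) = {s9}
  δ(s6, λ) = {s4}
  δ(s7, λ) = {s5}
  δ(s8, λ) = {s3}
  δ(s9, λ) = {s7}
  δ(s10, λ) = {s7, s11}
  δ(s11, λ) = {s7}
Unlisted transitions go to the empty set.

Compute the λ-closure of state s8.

{s0, s3, s5, s7, s8, s9, s11}

Start with {s8}.
From s8 via λ: add s3.
From s3 via λ: add s0.
From s0 via λ: add s11.
From s11 via λ: add s7.
From s7 via λ: add s5.
From s5 via λ: add s9.
No new states can be added; the closed set is {s0, s3, s5, s7, s8, s9, s11}.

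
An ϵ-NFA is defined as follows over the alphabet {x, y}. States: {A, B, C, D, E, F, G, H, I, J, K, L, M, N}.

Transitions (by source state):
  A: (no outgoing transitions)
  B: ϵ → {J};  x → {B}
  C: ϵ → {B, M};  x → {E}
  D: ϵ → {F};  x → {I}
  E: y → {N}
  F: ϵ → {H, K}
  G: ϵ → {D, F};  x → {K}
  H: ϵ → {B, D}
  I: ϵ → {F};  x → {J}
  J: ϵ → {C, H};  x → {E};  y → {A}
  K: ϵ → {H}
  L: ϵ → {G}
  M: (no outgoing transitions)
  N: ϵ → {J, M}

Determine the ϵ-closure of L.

Start with {L}.
From L via ϵ: add G.
From G via ϵ: add D, F.
From F via ϵ: add H, K.
From H via ϵ: add B.
From B via ϵ: add J.
From J via ϵ: add C.
From C via ϵ: add M.
No new states can be added; the closed set is {B, C, D, F, G, H, J, K, L, M}.

{B, C, D, F, G, H, J, K, L, M}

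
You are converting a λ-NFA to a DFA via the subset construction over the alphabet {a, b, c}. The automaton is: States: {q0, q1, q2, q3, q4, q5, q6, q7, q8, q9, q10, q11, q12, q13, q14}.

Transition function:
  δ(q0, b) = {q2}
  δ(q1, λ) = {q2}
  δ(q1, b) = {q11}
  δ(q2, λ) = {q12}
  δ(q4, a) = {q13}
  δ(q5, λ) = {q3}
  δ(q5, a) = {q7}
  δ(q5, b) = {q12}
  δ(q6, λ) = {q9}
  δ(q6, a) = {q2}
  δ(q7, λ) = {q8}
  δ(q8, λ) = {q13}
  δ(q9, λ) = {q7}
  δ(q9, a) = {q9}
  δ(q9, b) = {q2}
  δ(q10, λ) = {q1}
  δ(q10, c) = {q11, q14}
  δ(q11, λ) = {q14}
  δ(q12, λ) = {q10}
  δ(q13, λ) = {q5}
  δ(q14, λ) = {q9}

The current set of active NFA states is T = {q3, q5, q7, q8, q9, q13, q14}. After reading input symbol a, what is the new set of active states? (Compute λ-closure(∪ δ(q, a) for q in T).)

q5 on a → {q7}.
q9 on a → {q9}.
No a-transition from q3, q7, q8, q13, q14.
Union after reading a: {q7, q9}.
Now take the λ-closure:
From q7 via λ: add q8.
From q8 via λ: add q13.
From q13 via λ: add q5.
From q5 via λ: add q3.
No new states can be added; the closed set is {q3, q5, q7, q8, q9, q13}.

{q3, q5, q7, q8, q9, q13}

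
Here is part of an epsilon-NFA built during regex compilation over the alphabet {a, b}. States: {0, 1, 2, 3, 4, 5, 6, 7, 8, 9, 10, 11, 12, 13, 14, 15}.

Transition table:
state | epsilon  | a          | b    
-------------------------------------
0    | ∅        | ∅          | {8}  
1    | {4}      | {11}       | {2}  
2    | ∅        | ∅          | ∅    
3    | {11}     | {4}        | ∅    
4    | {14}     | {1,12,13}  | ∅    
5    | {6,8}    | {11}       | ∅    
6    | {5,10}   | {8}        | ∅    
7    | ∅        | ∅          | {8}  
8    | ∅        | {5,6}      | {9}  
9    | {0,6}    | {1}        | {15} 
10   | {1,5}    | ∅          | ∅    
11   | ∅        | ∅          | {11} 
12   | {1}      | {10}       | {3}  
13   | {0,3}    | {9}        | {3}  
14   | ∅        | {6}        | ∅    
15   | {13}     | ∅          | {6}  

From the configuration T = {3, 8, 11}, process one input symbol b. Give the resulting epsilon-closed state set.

8 on b → {9}.
11 on b → {11}.
No b-transition from 3.
Union after reading b: {9, 11}.
Now take the epsilon-closure:
From 9 via epsilon: add 0, 6.
From 6 via epsilon: add 5, 10.
From 5 via epsilon: add 8.
From 10 via epsilon: add 1.
From 1 via epsilon: add 4.
From 4 via epsilon: add 14.
No new states can be added; the closed set is {0, 1, 4, 5, 6, 8, 9, 10, 11, 14}.

{0, 1, 4, 5, 6, 8, 9, 10, 11, 14}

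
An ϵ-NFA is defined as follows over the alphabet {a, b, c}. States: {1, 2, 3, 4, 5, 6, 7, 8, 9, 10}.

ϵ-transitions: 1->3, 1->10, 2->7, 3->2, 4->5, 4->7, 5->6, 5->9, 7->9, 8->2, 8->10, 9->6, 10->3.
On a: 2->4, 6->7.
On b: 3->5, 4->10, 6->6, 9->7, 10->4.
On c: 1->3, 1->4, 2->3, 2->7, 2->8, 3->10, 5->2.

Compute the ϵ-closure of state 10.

{2, 3, 6, 7, 9, 10}

Start with {10}.
From 10 via ϵ: add 3.
From 3 via ϵ: add 2.
From 2 via ϵ: add 7.
From 7 via ϵ: add 9.
From 9 via ϵ: add 6.
No new states can be added; the closed set is {2, 3, 6, 7, 9, 10}.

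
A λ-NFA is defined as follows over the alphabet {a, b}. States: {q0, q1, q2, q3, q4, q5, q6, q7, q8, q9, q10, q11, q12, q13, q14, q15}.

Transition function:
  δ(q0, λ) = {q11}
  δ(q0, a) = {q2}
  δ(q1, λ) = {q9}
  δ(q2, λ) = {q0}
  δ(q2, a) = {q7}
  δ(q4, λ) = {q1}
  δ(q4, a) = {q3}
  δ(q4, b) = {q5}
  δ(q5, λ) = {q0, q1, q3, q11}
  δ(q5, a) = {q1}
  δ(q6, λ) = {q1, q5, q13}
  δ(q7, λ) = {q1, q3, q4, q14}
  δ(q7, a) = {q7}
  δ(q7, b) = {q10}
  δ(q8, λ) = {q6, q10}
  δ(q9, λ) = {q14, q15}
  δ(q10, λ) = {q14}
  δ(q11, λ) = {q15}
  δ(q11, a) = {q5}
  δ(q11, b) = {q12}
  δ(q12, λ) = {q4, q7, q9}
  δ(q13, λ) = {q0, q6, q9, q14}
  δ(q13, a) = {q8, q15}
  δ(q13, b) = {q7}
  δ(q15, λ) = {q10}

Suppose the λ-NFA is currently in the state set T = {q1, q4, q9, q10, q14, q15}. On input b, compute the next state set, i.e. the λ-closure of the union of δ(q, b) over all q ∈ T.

q4 on b → {q5}.
No b-transition from q1, q9, q10, q14, q15.
Union after reading b: {q5}.
Now take the λ-closure:
From q5 via λ: add q0, q1, q3, q11.
From q1 via λ: add q9.
From q11 via λ: add q15.
From q9 via λ: add q14.
From q15 via λ: add q10.
No new states can be added; the closed set is {q0, q1, q3, q5, q9, q10, q11, q14, q15}.

{q0, q1, q3, q5, q9, q10, q11, q14, q15}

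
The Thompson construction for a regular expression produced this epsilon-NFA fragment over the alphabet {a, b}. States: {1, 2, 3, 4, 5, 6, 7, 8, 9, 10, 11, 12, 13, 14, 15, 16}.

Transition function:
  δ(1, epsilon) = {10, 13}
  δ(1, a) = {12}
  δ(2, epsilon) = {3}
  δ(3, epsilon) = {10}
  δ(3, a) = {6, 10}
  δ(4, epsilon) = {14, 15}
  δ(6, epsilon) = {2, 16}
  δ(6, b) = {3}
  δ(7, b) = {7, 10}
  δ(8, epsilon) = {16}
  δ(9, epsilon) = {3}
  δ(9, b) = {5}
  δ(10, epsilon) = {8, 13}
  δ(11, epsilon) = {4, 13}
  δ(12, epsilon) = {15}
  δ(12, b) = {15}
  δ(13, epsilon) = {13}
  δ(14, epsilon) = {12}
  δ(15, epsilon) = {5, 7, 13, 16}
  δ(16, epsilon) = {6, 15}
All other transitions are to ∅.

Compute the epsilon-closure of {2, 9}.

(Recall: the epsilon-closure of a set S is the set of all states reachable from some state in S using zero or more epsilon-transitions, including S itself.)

{2, 3, 5, 6, 7, 8, 9, 10, 13, 15, 16}

Start with {2, 9}.
From 2 via epsilon: add 3.
From 3 via epsilon: add 10.
From 10 via epsilon: add 8, 13.
From 8 via epsilon: add 16.
From 16 via epsilon: add 6, 15.
From 15 via epsilon: add 5, 7.
No new states can be added; the closed set is {2, 3, 5, 6, 7, 8, 9, 10, 13, 15, 16}.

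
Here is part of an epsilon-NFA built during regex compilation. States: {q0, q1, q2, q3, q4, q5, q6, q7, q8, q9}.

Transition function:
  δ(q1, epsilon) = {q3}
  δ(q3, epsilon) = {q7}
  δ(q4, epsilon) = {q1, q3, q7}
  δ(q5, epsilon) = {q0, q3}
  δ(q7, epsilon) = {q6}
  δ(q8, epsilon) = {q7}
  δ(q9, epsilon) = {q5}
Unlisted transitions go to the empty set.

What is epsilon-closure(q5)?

{q0, q3, q5, q6, q7}

Start with {q5}.
From q5 via epsilon: add q0, q3.
From q3 via epsilon: add q7.
From q7 via epsilon: add q6.
No new states can be added; the closed set is {q0, q3, q5, q6, q7}.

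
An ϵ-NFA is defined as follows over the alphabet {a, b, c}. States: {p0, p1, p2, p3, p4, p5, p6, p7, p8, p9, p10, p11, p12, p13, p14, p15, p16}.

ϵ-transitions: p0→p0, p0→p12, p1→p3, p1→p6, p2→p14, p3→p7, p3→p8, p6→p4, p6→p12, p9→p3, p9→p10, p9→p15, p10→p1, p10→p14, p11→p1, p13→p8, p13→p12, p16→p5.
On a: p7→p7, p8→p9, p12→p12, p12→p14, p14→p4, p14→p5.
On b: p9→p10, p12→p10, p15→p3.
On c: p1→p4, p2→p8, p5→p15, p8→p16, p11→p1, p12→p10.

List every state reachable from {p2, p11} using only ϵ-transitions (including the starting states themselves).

{p1, p2, p3, p4, p6, p7, p8, p11, p12, p14}

Start with {p2, p11}.
From p2 via ϵ: add p14.
From p11 via ϵ: add p1.
From p1 via ϵ: add p3, p6.
From p3 via ϵ: add p7, p8.
From p6 via ϵ: add p4, p12.
No new states can be added; the closed set is {p1, p2, p3, p4, p6, p7, p8, p11, p12, p14}.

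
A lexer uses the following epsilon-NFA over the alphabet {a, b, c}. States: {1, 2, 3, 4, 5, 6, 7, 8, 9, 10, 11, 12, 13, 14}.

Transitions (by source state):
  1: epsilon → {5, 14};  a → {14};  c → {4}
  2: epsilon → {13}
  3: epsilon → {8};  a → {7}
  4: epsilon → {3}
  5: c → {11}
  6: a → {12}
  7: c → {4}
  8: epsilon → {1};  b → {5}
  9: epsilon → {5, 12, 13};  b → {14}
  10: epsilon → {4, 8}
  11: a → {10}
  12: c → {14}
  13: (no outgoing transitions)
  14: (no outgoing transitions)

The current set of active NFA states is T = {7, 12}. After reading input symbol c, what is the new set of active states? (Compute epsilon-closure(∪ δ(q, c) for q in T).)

{1, 3, 4, 5, 8, 14}

7 on c → {4}.
12 on c → {14}.
Union after reading c: {4, 14}.
Now take the epsilon-closure:
From 4 via epsilon: add 3.
From 3 via epsilon: add 8.
From 8 via epsilon: add 1.
From 1 via epsilon: add 5.
No new states can be added; the closed set is {1, 3, 4, 5, 8, 14}.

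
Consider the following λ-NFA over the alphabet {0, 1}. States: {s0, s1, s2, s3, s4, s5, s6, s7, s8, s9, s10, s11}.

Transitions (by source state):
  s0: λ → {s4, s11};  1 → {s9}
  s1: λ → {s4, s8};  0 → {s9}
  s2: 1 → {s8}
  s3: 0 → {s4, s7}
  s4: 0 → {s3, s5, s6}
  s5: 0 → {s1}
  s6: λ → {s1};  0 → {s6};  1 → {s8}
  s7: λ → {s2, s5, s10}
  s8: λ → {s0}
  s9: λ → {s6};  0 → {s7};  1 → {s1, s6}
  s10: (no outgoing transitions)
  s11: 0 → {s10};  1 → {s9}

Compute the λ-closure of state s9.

Start with {s9}.
From s9 via λ: add s6.
From s6 via λ: add s1.
From s1 via λ: add s4, s8.
From s8 via λ: add s0.
From s0 via λ: add s11.
No new states can be added; the closed set is {s0, s1, s4, s6, s8, s9, s11}.

{s0, s1, s4, s6, s8, s9, s11}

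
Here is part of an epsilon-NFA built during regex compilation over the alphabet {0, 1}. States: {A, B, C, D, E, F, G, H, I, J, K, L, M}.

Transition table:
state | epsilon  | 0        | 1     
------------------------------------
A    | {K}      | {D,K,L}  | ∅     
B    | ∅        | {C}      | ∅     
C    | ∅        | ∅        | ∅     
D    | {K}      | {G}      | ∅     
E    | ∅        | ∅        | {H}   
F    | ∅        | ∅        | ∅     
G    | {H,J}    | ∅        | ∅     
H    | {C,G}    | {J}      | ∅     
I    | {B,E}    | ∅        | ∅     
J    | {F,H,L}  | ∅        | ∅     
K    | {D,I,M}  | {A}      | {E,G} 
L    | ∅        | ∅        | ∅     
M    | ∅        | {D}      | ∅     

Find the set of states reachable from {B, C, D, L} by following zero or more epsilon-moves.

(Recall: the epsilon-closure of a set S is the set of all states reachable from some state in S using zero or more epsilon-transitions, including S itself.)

Start with {B, C, D, L}.
From D via epsilon: add K.
From K via epsilon: add I, M.
From I via epsilon: add E.
No new states can be added; the closed set is {B, C, D, E, I, K, L, M}.

{B, C, D, E, I, K, L, M}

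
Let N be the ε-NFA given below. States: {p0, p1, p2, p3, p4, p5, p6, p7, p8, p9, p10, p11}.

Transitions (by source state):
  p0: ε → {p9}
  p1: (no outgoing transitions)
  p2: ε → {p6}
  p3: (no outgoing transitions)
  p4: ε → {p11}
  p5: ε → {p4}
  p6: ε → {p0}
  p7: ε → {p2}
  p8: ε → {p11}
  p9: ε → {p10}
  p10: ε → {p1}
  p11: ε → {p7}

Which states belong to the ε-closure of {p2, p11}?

{p0, p1, p2, p6, p7, p9, p10, p11}

Start with {p2, p11}.
From p2 via ε: add p6.
From p11 via ε: add p7.
From p6 via ε: add p0.
From p0 via ε: add p9.
From p9 via ε: add p10.
From p10 via ε: add p1.
No new states can be added; the closed set is {p0, p1, p2, p6, p7, p9, p10, p11}.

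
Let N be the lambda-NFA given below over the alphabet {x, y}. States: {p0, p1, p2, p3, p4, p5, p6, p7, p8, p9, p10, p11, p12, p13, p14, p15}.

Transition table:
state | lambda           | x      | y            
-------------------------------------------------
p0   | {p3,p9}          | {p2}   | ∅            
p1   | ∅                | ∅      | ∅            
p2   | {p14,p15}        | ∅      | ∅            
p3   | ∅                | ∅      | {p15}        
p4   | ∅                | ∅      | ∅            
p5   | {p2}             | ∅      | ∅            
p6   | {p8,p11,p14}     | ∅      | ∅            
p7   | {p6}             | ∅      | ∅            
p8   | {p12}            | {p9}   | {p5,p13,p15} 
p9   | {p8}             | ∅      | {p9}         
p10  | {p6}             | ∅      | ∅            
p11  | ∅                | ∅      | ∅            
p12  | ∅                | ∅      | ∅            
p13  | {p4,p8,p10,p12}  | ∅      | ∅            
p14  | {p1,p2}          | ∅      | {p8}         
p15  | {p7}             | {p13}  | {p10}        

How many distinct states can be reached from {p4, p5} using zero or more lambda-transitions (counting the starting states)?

Start with {p4, p5}.
From p5 via lambda: add p2.
From p2 via lambda: add p14, p15.
From p14 via lambda: add p1.
From p15 via lambda: add p7.
From p7 via lambda: add p6.
From p6 via lambda: add p8, p11.
From p8 via lambda: add p12.
lambda-closure = {p1, p2, p4, p5, p6, p7, p8, p11, p12, p14, p15}, which has 11 states.

11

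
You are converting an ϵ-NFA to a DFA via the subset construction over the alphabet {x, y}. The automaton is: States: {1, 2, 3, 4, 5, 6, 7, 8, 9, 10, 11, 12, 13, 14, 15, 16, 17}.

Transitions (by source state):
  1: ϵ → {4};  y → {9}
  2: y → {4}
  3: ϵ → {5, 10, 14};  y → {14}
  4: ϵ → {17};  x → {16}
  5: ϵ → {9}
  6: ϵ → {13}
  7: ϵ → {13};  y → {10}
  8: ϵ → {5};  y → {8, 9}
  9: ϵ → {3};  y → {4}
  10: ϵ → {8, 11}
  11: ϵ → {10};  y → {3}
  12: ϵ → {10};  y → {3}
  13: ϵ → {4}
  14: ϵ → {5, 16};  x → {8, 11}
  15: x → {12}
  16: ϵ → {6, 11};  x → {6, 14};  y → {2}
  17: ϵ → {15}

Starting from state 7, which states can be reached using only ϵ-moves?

{4, 7, 13, 15, 17}

Start with {7}.
From 7 via ϵ: add 13.
From 13 via ϵ: add 4.
From 4 via ϵ: add 17.
From 17 via ϵ: add 15.
No new states can be added; the closed set is {4, 7, 13, 15, 17}.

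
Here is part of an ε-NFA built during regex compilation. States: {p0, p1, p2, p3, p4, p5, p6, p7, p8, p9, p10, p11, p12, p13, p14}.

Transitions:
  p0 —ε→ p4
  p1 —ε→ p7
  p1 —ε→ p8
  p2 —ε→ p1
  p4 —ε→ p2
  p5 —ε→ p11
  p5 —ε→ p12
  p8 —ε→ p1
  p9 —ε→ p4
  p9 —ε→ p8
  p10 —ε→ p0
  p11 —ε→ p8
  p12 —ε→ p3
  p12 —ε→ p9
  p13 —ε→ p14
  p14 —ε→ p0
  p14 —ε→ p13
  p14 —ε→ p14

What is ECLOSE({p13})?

Start with {p13}.
From p13 via ε: add p14.
From p14 via ε: add p0.
From p0 via ε: add p4.
From p4 via ε: add p2.
From p2 via ε: add p1.
From p1 via ε: add p7, p8.
No new states can be added; the closed set is {p0, p1, p2, p4, p7, p8, p13, p14}.

{p0, p1, p2, p4, p7, p8, p13, p14}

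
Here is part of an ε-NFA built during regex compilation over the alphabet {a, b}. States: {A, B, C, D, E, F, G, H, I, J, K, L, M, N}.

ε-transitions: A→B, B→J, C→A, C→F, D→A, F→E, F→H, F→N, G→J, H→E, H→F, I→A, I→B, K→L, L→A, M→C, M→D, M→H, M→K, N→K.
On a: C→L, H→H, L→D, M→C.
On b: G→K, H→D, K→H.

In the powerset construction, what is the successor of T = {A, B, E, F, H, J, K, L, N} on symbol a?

H on a → {H}.
L on a → {D}.
No a-transition from A, B, E, F, J, K, N.
Union after reading a: {D, H}.
Now take the ε-closure:
From D via ε: add A.
From H via ε: add E, F.
From A via ε: add B.
From F via ε: add N.
From B via ε: add J.
From N via ε: add K.
From K via ε: add L.
No new states can be added; the closed set is {A, B, D, E, F, H, J, K, L, N}.

{A, B, D, E, F, H, J, K, L, N}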